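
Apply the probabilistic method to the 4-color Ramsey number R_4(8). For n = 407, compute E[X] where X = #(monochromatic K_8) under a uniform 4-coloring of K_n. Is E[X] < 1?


E[X] = C(407, 8) · 4^{1 − 28} = 17424959239309050 · 4^{−27} = 17424959239309050/18014398509481984.
As a reduced fraction: E[X] = 8712479619654525/9007199254740992 ≈ 0.9673.
Is E[X] < 1? YES.
Since E[X] < 1, there exists a 4-coloring of K_{407} with no monochromatic K_8; hence R_4(8) > 407.

E[X] = 8712479619654525/9007199254740992 ≈ 0.9673; E[X] < 1, so R_4(8) > 407.


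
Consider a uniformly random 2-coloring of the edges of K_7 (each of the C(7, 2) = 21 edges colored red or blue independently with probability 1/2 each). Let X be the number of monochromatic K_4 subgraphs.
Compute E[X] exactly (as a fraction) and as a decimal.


Let X = Σ_S X_S over the C(7, 4) = 35 subsets S of size 4, where X_S = 1 if the K_4 on S is monochromatic.
For a fixed S, the K_4 on S has C(4, 2) = 6 edges. P[all 6 edges red] = (1/2)^6, and likewise for blue, so P[monochromatic] = 2·(1/2)^6 = 2^{1 − 6} = 1/32.
By linearity: E[X] = C(7, 4) · 2^{1 − 6} = 35 · 1/32 = 35/32.
Numerically: E[X] ≈ 1.0938.

E[X] = C(7,4)·2^(1−C(4,2)) = 35/32 ≈ 1.0938.


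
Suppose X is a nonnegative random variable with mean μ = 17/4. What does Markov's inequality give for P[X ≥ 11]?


μ = E[X] = 17/4, a = 11.
Markov: P[X ≥ 11] ≤ μ/a = (17/4)/11 = 17/44.
Numerically: ≈ 0.386364.
(Since a = 11 > μ = 4.250000, the bound 17/44 is < 1 and informative.)

P[X ≥ 11] ≤ 17/44 ≈ 0.386364.


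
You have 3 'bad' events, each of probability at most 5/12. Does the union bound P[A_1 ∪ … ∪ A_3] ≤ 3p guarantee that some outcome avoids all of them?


Union bound: P[∪_{i=1}^{3} A_i] ≤ Σ_i P[A_i] ≤ 3·p = 3·(5/12) = 5/4.
Numerically: 5/4 ≈ 1.250.
Is 5/4 < 1? NO.
Since the bound 5/4 is ≥ 1, the union bound is uninformative here; it does NOT by itself certify existence.

3·p = 5/4 ≈ 1.250; existence NOT certified by the union bound.


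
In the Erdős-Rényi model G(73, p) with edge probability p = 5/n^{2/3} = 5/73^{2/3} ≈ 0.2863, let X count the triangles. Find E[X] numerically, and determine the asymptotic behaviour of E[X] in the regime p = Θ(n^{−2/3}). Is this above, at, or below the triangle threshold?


Number of potential triangles: C(73, 3) = 62196.
Each occurs with probability p³ ≈ (0.2863)³ ≈ 2.345656e-02.
By linearity: E[X] = C(73, 3)·p³ ≈ 62196 · 2.345656e-02 ≈ 1458.9041.
Since α = 2/3 < 1, p = c/n^{2/3} ≫ 1/n is above the triangle threshold p ~ 1/n. Asymptotically E[X] ~ (c³/6)·n^{3(1−α)} = (5³/6)·n^{1} → ∞; triangles are abundant w.h.p.

E[X] ≈ 1458.9041; in regime p = Θ(1/n^{2/3}) E[X] diverges (above the triangle threshold p ~ 1/n).


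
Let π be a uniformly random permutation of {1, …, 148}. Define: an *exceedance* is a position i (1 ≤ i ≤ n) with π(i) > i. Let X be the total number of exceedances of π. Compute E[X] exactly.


Write X = Σ_{i=1}^{148} X_i, where X_i = 1_{π(i) > i}.
For each fixed i, π(i) is uniform over {1, …, 148} (marginal of a uniform permutation), so P[π(i) > i] = (n − i)/n. Summing: Σ_{i=1}^{148} (n − i)/n = (0 + 1 + … + 147)/148 = 148(148 − 1)/(2·148) = (148 − 1)/2.
Hence E[X] = Σ_{i=1}^{148} (148 − i)/148 = 147/2 ≈ 73.500.

E[X] = 147/2 = 73.500.


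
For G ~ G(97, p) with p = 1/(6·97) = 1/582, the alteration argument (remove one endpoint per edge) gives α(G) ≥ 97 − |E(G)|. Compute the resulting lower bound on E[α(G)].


E[|E(G)|] = C(97, 2)·p = 4656 · (1/582) = 8.
E[α(G)] ≥ n − E[|E(G)|] = 97 − 8 = 89.
Numerically: ≈ 89.0000.
(This is only a lower bound; the true E[α(G)] may be larger.)

E[α(G)] ≥ 89 ≈ 89.0000.


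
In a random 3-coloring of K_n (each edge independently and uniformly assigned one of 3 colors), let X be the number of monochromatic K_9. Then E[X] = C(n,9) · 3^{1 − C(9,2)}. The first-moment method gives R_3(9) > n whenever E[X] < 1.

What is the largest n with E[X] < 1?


We need C(n, 9) · 3^{1 − 36} < 1, i.e. C(n, 9) < 3^{36 − 1} = 50031545098999707.
Check values of n near the boundary:
  n = 300: C(300, 9) = 48052241692154700; 48052241692154700 < 50031545098999707? YES
  n = 301: C(301, 9) = 49533303936090975; 49533303936090975 < 50031545098999707? YES
  n = 302: C(302, 9) = 51054804739588650; 51054804739588650 < 50031545098999707? NO
  n = 303: C(303, 9) = 52617706925494425; 52617706925494425 < 50031545098999707? NO
  n = 304: C(304, 9) = 54222992899492560; 54222992899492560 < 50031545098999707? NO
The largest n with C(n, 9) < 50031545098999707 is n = 301 (where E[X] = 16511101312030325/16677181699666569 ≈ 0.990). Hence R_3(9) > 301, i.e. R_3(9) ≥ 302.

Largest n = 301; hence R_3(9) > 301.


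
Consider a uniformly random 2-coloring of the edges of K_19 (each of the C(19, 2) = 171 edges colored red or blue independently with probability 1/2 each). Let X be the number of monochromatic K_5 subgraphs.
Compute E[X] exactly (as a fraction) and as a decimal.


Let X = Σ_S X_S over the C(19, 5) = 11628 subsets S of size 5, where X_S = 1 if the K_5 on S is monochromatic.
For a fixed S, the K_5 on S has C(5, 2) = 10 edges. P[all 10 edges red] = (1/2)^10, and likewise for blue, so P[monochromatic] = 2·(1/2)^10 = 2^{1 − 10} = 1/512.
By linearity: E[X] = C(19, 5) · 2^{1 − 10} = 11628 · 1/512 = 2907/128.
Numerically: E[X] ≈ 22.711.

E[X] = C(19,5)·2^(1−C(5,2)) = 2907/128 ≈ 22.711.


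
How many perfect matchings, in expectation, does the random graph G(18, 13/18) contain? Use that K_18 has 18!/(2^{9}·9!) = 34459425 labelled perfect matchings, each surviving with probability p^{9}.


K_18 has 18!/(2^{9}·9!) = 34459425 labelled perfect matchings.
For each such perfect matching H, let X_H = 1 if all 9 edges of H are present in G. Then P[X_H = 1] = p^{9} = (13/18)^{9} = 10604499373/198359290368.
Summing the indicators: E[X] = Σ_H E[X_H] = 34459425 · p^{9} = 34459425 · 10604499373/198359290368 = 4511419145758525/2448880128.
Numerically: E[X] ≈ 1.8422e+06.

E[X] = 34459425 · (13/18)^{9} = 4511419145758525/2448880128 ≈ 1.8422e+06.


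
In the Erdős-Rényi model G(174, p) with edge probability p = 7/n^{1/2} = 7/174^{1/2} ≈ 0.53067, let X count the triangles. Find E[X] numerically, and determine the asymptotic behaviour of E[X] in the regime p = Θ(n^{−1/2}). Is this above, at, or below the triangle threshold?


Number of potential triangles: C(174, 3) = 862924.
Each occurs with probability p³ ≈ (0.53067)³ ≈ 1.4944117e-01.
By linearity: E[X] = C(174, 3)·p³ ≈ 862924 · 1.4944117e-01 ≈ 128956.36878.
Since α = 1/2 < 1, p = c/n^{1/2} ≫ 1/n is above the triangle threshold p ~ 1/n. Asymptotically E[X] ~ (c³/6)·n^{3(1−α)} = (7³/6)·n^{1.5} → ∞; triangles are abundant w.h.p.

E[X] ≈ 128956.36878; in regime p = Θ(1/n^{1/2}) E[X] diverges (above the triangle threshold p ~ 1/n).


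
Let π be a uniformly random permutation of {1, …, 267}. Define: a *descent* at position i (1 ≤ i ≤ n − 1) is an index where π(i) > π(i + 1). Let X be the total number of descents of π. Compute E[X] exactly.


Write X = Σ X_I over i = 1, …, 266, with X_I the indicator of one descent.
There are 266 indicators.
For each fixed i, the pair (π(i), π(i+1)) is a uniformly random ordered pair of distinct values from {1, …, 267}; by symmetry P[π(i) > π(i+1)] = 1/2.
By linearity: E[X] = 266 · (1/2) = (267 − 1) · (1/2) = 133 ≈ 133.0000.

E[X] = 133 = 133.0000.


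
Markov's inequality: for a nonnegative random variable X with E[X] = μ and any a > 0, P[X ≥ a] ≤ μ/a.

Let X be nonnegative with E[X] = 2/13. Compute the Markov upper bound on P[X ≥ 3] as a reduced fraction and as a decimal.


μ = E[X] = 2/13, a = 3.
Markov: P[X ≥ 3] ≤ μ/a = (2/13)/3 = 2/39.
Numerically: ≈ 0.0513.
(Since a = 3 > μ = 0.1538, the bound 2/39 is < 1 and informative.)

P[X ≥ 3] ≤ 2/39 ≈ 0.0513.


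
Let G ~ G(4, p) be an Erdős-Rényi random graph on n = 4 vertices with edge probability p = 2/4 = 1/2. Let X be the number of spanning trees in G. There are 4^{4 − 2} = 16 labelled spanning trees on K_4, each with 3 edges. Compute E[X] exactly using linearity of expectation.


K_4 has 4^{4 − 2} = 16 labelled spanning trees.
For each such spanning tree H, let X_H = 1 if all 3 edges of H are present in G. Then P[X_H = 1] = p^{3} = (1/2)^{3} = 1/8.
By linearity of expectation: E[X] = Σ_H E[X_H] = 16 · p^{3} = 16 · 1/8 = 2.
Numerically: E[X] ≈ 2.

E[X] = 16 · (1/2)^{3} = 2 ≈ 2.


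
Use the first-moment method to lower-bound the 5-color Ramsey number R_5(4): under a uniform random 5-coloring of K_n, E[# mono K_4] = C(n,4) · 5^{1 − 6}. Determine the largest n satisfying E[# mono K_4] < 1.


We need C(n, 4) · 5^{1 − 6} < 1, i.e. C(n, 4) < 5^{6 − 1} = 3125.
Check values of n near the boundary:
  n = 15: C(15, 4) = 1365; 1365 < 3125? YES
  n = 16: C(16, 4) = 1820; 1820 < 3125? YES
  n = 17: C(17, 4) = 2380; 2380 < 3125? YES
  n = 18: C(18, 4) = 3060; 3060 < 3125? YES
  n = 19: C(19, 4) = 3876; 3876 < 3125? NO
The largest n with C(n, 4) < 3125 is n = 18 (where E[X] = 612/625 ≈ 0.979200). Hence R_5(4) > 18, i.e. R_5(4) ≥ 19.

Largest n = 18; hence R_5(4) > 18.


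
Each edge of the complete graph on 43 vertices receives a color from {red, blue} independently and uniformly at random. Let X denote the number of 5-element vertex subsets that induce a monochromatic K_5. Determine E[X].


Let X = Σ_S X_S over the C(43, 5) = 962598 subsets S of size 5, where X_S = 1 if the K_5 on S is monochromatic.
For a fixed S, the K_5 on S has C(5, 2) = 10 edges. P[all 10 edges red] = (1/2)^10, and likewise for blue, so P[monochromatic] = 2·(1/2)^10 = 2^{1 − 10} = 1/512.
By linearity of expectation: E[X] = C(43, 5) · 2^{1 − 10} = 962598 · 1/512 = 481299/256.
Numerically: E[X] ≈ 1880.074219.

E[X] = C(43,5)·2^(1−C(5,2)) = 481299/256 ≈ 1880.074219.


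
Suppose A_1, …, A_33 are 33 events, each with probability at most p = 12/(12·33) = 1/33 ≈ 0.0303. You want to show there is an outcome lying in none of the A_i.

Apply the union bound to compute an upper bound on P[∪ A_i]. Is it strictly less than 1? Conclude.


Union bound: P[∪_{i=1}^{33} A_i] ≤ Σ_i P[A_i] ≤ 33·p = 33·(1/33) = 1.
Numerically: 1 ≈ 1.0000.
Is 1 < 1? NO.
Since the bound 1 is ≥ 1, the union bound is uninformative here; it does NOT by itself certify existence.

33·p = 1 ≈ 1.0000; existence NOT certified by the union bound.


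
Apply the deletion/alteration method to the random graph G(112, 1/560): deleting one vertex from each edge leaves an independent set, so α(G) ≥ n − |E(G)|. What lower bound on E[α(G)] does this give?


E[|E(G)|] = C(112, 2)·p = 6216 · (1/560) = 111/10.
E[α(G)] ≥ n − E[|E(G)|] = 112 − 111/10 = 1009/10.
Numerically: ≈ 100.90000.
(This is only a lower bound; the true E[α(G)] may be larger.)

E[α(G)] ≥ 1009/10 ≈ 100.90000.


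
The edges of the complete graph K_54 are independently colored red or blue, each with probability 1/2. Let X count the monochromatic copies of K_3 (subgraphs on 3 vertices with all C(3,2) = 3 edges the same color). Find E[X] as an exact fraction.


Let X = Σ_S X_S over the C(54, 3) = 24804 subsets S of size 3, where X_S = 1 if the K_3 on S is monochromatic.
For a fixed S, the K_3 on S has C(3, 2) = 3 edges. P[all 3 edges red] = (1/2)^3, and likewise for blue, so P[monochromatic] = 2·(1/2)^3 = 2^{1 − 3} = 1/4.
By linearity: E[X] = C(54, 3) · 2^{1 − 3} = 24804 · 1/4 = 6201.
Numerically: E[X] ≈ 6201.000000.

E[X] = C(54,3)·2^(1−C(3,2)) = 6201 ≈ 6201.000000.


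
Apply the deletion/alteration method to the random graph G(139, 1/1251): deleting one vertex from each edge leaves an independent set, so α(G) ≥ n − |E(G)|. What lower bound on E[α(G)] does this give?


E[|E(G)|] = C(139, 2)·p = 9591 · (1/1251) = 23/3.
E[α(G)] ≥ n − E[|E(G)|] = 139 − 23/3 = 394/3.
Numerically: ≈ 131.333.
(This is only a lower bound; the true E[α(G)] may be larger.)

E[α(G)] ≥ 394/3 ≈ 131.333.


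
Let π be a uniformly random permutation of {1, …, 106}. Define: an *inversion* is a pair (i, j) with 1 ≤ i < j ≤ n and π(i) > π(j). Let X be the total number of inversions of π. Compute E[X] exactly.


Write X = Σ X_I over the C(106, 2) = 5565 pairs i < j, with X_I the indicator of one inversion.
There are 5565 indicators.
For each fixed pair i < j, the values π(i) and π(j) are two distinct elements of {1, …, 106} in uniformly random order; by symmetry P[π(i) > π(j)] = 1/2.
By linearity: E[X] = 5565 · (1/2) = C(106, 2) · (1/2) = 5565/2 = 5565/2 ≈ 2782.500000.

E[X] = 5565/2 = 2782.500000.


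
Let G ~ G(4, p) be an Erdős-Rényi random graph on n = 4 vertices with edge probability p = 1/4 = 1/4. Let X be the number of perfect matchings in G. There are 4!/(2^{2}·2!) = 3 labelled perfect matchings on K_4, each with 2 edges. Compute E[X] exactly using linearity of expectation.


K_4 has 4!/(2^{2}·2!) = 3 labelled perfect matchings.
For each such perfect matching H, let X_H = 1 if all 2 edges of H are present in G. Then P[X_H = 1] = p^{2} = (1/4)^{2} = 1/16.
By linearity: E[X] = Σ_H E[X_H] = 3 · p^{2} = 3 · 1/16 = 3/16.
Numerically: E[X] ≈ 0.1875.

E[X] = 3 · (1/4)^{2} = 3/16 ≈ 0.1875.


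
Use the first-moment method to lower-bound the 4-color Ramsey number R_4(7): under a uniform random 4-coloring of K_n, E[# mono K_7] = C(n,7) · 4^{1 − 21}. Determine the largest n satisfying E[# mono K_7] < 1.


We need C(n, 7) · 4^{1 − 21} < 1, i.e. C(n, 7) < 4^{21 − 1} = 1099511627776.
Check values of n near the boundary:
  n = 176: C(176, 7) = 919790691600; 919790691600 < 1099511627776? YES
  n = 177: C(177, 7) = 957664425960; 957664425960 < 1099511627776? YES
  n = 178: C(178, 7) = 996867063280; 996867063280 < 1099511627776? YES
  n = 179: C(179, 7) = 1037437234460; 1037437234460 < 1099511627776? YES
  n = 180: C(180, 7) = 1079414463600; 1079414463600 < 1099511627776? YES
  n = 181: C(181, 7) = 1122839183400; 1122839183400 < 1099511627776? NO
The largest n with C(n, 7) < 1099511627776 is n = 180 (where E[X] = 67463403975/68719476736 ≈ 0.981722). Hence R_4(7) > 180, i.e. R_4(7) ≥ 181.

Largest n = 180; hence R_4(7) > 180.


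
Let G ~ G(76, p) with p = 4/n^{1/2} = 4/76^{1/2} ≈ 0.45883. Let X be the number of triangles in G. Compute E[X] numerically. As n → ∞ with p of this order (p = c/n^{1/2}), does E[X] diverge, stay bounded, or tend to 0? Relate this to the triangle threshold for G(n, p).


Number of potential triangles: C(76, 3) = 70300.
Each occurs with probability p³ ≈ (0.45883)³ ≈ 9.6596098e-02.
By linearity: E[X] = C(76, 3)·p³ ≈ 70300 · 9.6596098e-02 ≈ 6790.70572.
Since α = 1/2 < 1, p = c/n^{1/2} ≫ 1/n is above the triangle threshold p ~ 1/n. Asymptotically E[X] ~ (c³/6)·n^{3(1−α)} = (4³/6)·n^{1.5} → ∞; triangles are abundant w.h.p.

E[X] ≈ 6790.70572; in regime p = Θ(1/n^{1/2}) E[X] diverges (above the triangle threshold p ~ 1/n).


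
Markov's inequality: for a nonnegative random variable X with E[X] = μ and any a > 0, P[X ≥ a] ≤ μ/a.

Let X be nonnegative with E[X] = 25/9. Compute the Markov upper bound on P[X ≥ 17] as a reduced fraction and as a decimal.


μ = E[X] = 25/9, a = 17.
Markov: P[X ≥ 17] ≤ μ/a = (25/9)/17 = 25/153.
Numerically: ≈ 0.163399.
(Since a = 17 > μ = 2.777778, the bound 25/153 is < 1 and informative.)

P[X ≥ 17] ≤ 25/153 ≈ 0.163399.


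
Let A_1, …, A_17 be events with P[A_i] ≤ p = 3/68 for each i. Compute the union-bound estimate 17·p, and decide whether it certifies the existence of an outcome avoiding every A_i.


Union bound: P[∪_{i=1}^{17} A_i] ≤ Σ_i P[A_i] ≤ 17·p = 17·(3/68) = 3/4.
Numerically: 3/4 ≈ 0.7500.
Is 3/4 < 1? YES.
Since P[∪ A_i] ≤ 3/4 < 1, the complement has P[∩ A_i^c] ≥ 1 − 3/4 = 1/4 > 0, so some outcome avoids every A_i.

17·p = 3/4 ≈ 0.7500; existence CERTIFIED by the union bound.


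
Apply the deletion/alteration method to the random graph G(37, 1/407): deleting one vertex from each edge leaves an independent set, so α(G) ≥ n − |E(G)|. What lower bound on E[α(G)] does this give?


E[|E(G)|] = C(37, 2)·p = 666 · (1/407) = 18/11.
E[α(G)] ≥ n − E[|E(G)|] = 37 − 18/11 = 389/11.
Numerically: ≈ 35.36364.
(This is only a lower bound; the true E[α(G)] may be larger.)

E[α(G)] ≥ 389/11 ≈ 35.36364.


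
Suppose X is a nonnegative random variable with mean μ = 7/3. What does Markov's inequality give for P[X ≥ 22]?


μ = E[X] = 7/3, a = 22.
Markov: P[X ≥ 22] ≤ μ/a = (7/3)/22 = 7/66.
Numerically: ≈ 0.10606.
(Since a = 22 > μ = 2.33333, the bound 7/66 is < 1 and informative.)

P[X ≥ 22] ≤ 7/66 ≈ 0.10606.


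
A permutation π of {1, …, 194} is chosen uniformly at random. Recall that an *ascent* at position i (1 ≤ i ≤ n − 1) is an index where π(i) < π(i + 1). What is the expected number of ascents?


Write X = Σ X_I over i = 1, …, 193, with X_I the indicator of one ascent.
There are 193 indicators.
For each fixed i, the pair (π(i), π(i+1)) is a uniformly random ordered pair of distinct values from {1, …, 194}; by symmetry P[π(i) < π(i+1)] = 1/2.
By linearity: E[X] = 193 · (1/2) = (194 − 1) · (1/2) = 193/2 ≈ 96.50000.

E[X] = 193/2 = 96.50000.


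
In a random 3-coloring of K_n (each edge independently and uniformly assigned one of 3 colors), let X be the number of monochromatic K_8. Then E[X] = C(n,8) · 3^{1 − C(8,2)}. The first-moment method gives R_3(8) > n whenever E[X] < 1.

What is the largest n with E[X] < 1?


We need C(n, 8) · 3^{1 − 28} < 1, i.e. C(n, 8) < 3^{28 − 1} = 7625597484987.
Check values of n near the boundary:
  n = 152: C(152, 8) = 5859727868575; 5859727868575 < 7625597484987? YES
  n = 153: C(153, 8) = 6183023199255; 6183023199255 < 7625597484987? YES
  n = 154: C(154, 8) = 6521818990995; 6521818990995 < 7625597484987? YES
  n = 155: C(155, 8) = 6876747915675; 6876747915675 < 7625597484987? YES
  n = 156: C(156, 8) = 7248464019225; 7248464019225 < 7625597484987? YES
  n = 157: C(157, 8) = 7637643295425; 7637643295425 < 7625597484987? NO
The largest n with C(n, 8) < 7625597484987 is n = 156 (where E[X] = 805384891025/847288609443 ≈ 0.9505). Hence R_3(8) > 156, i.e. R_3(8) ≥ 157.

Largest n = 156; hence R_3(8) > 156.


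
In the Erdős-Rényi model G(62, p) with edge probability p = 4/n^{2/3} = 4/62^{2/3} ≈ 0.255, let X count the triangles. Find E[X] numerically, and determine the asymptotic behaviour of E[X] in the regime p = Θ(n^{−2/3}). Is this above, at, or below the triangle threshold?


Number of potential triangles: C(62, 3) = 37820.
Each occurs with probability p³ ≈ (0.255)³ ≈ 1.66493e-02.
By linearity: E[X] = C(62, 3)·p³ ≈ 37820 · 1.66493e-02 ≈ 629.677.
Since α = 2/3 < 1, p = c/n^{2/3} ≫ 1/n is above the triangle threshold p ~ 1/n. Asymptotically E[X] ~ (c³/6)·n^{3(1−α)} = (4³/6)·n^{1} → ∞; triangles are abundant w.h.p.

E[X] ≈ 629.677; in regime p = Θ(1/n^{2/3}) E[X] diverges (above the triangle threshold p ~ 1/n).


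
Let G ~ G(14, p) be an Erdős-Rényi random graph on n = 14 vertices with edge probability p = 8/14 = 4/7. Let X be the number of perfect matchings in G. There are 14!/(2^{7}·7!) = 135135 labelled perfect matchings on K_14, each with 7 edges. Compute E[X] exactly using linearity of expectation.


K_14 has 14!/(2^{7}·7!) = 135135 labelled perfect matchings.
For each such perfect matching H, let X_H = 1 if all 7 edges of H are present in G. Then P[X_H = 1] = p^{7} = (4/7)^{7} = 16384/823543.
By linearity of expectation: E[X] = Σ_H E[X_H] = 135135 · p^{7} = 135135 · 16384/823543 = 316293120/117649.
Numerically: E[X] ≈ 2.69e+03.

E[X] = 135135 · (4/7)^{7} = 316293120/117649 ≈ 2.69e+03.


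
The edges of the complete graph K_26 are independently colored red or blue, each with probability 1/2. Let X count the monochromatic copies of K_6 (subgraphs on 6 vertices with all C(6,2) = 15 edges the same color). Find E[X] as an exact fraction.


Let X = Σ_S X_S over the C(26, 6) = 230230 subsets S of size 6, where X_S = 1 if the K_6 on S is monochromatic.
For a fixed S, the K_6 on S has C(6, 2) = 15 edges. P[all 15 edges red] = (1/2)^15, and likewise for blue, so P[monochromatic] = 2·(1/2)^15 = 2^{1 − 15} = 1/16384.
By linearity of expectation: E[X] = C(26, 6) · 2^{1 − 15} = 230230 · 1/16384 = 115115/8192.
Numerically: E[X] ≈ 14.052.

E[X] = C(26,6)·2^(1−C(6,2)) = 115115/8192 ≈ 14.052.


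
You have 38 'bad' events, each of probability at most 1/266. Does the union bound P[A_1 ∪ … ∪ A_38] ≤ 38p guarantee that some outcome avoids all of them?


Union bound: P[∪_{i=1}^{38} A_i] ≤ Σ_i P[A_i] ≤ 38·p = 38·(1/266) = 1/7.
Numerically: 1/7 ≈ 0.14286.
Is 1/7 < 1? YES.
Since P[∪ A_i] ≤ 1/7 < 1, the complement has P[∩ A_i^c] ≥ 1 − 1/7 = 6/7 > 0, so some outcome avoids every A_i.

38·p = 1/7 ≈ 0.14286; existence CERTIFIED by the union bound.


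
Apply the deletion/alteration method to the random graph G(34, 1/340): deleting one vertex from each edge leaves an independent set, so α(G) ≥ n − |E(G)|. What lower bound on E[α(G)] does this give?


E[|E(G)|] = C(34, 2)·p = 561 · (1/340) = 33/20.
E[α(G)] ≥ n − E[|E(G)|] = 34 − 33/20 = 647/20.
Numerically: ≈ 32.350000.
(This is only a lower bound; the true E[α(G)] may be larger.)

E[α(G)] ≥ 647/20 ≈ 32.350000.


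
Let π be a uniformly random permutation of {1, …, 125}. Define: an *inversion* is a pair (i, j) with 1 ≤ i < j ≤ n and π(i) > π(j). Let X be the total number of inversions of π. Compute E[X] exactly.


Write X = Σ X_I over the C(125, 2) = 7750 pairs i < j, with X_I the indicator of one inversion.
There are 7750 indicators.
For each fixed pair i < j, the values π(i) and π(j) are two distinct elements of {1, …, 125} in uniformly random order; by symmetry P[π(i) > π(j)] = 1/2.
By linearity: E[X] = 7750 · (1/2) = C(125, 2) · (1/2) = 7750/2 = 3875 ≈ 3875.0000.

E[X] = 3875 = 3875.0000.


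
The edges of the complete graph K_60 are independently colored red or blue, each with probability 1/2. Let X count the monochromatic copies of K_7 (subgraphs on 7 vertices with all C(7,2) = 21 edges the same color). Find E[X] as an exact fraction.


Let X = Σ_S X_S over the C(60, 7) = 386206920 subsets S of size 7, where X_S = 1 if the K_7 on S is monochromatic.
For a fixed S, the K_7 on S has C(7, 2) = 21 edges. P[all 21 edges red] = (1/2)^21, and likewise for blue, so P[monochromatic] = 2·(1/2)^21 = 2^{1 − 21} = 1/1048576.
Summing: E[X] = C(60, 7) · 2^{1 − 21} = 386206920 · 1/1048576 = 48275865/131072.
Numerically: E[X] ≈ 368.31562.

E[X] = C(60,7)·2^(1−C(7,2)) = 48275865/131072 ≈ 368.31562.


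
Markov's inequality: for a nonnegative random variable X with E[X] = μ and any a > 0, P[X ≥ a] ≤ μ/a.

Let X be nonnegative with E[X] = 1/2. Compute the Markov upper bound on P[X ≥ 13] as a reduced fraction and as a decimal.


μ = E[X] = 1/2, a = 13.
Markov: P[X ≥ 13] ≤ μ/a = (1/2)/13 = 1/26.
Numerically: ≈ 0.038462.
(Since a = 13 > μ = 0.500000, the bound 1/26 is < 1 and informative.)

P[X ≥ 13] ≤ 1/26 ≈ 0.038462.


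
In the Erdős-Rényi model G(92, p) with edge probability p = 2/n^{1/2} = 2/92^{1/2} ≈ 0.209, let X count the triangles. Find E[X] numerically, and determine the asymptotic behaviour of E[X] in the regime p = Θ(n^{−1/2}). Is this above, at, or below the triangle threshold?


Number of potential triangles: C(92, 3) = 125580.
Each occurs with probability p³ ≈ (0.209)³ ≈ 9.06584e-03.
By linearity: E[X] = C(92, 3)·p³ ≈ 125580 · 9.06584e-03 ≈ 1138.489.
Since α = 1/2 < 1, p = c/n^{1/2} ≫ 1/n is above the triangle threshold p ~ 1/n. Asymptotically E[X] ~ (c³/6)·n^{3(1−α)} = (2³/6)·n^{1.5} → ∞; triangles are abundant w.h.p.

E[X] ≈ 1138.489; in regime p = Θ(1/n^{1/2}) E[X] diverges (above the triangle threshold p ~ 1/n).


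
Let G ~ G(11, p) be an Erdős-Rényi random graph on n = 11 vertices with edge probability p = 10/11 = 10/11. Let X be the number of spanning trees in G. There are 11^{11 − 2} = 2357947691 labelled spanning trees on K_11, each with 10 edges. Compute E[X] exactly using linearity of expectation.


K_11 has 11^{11 − 2} = 2357947691 labelled spanning trees.
For each such spanning tree H, let X_H = 1 if all 10 edges of H are present in G. Then P[X_H = 1] = p^{10} = (10/11)^{10} = 10000000000/25937424601.
Summing the indicators: E[X] = Σ_H E[X_H] = 2357947691 · p^{10} = 2357947691 · 10000000000/25937424601 = 10000000000/11.
Numerically: E[X] ≈ 9.09e+08.

E[X] = 2357947691 · (10/11)^{10} = 10000000000/11 ≈ 9.09e+08.


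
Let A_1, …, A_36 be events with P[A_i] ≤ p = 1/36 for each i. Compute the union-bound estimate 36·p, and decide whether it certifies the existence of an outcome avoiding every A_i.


Union bound: P[∪_{i=1}^{36} A_i] ≤ Σ_i P[A_i] ≤ 36·p = 36·(1/36) = 1.
Numerically: 1 ≈ 1.000000.
Is 1 < 1? NO.
Since the bound 1 is ≥ 1, the union bound is uninformative here; it does NOT by itself certify existence.

36·p = 1 ≈ 1.000000; existence NOT certified by the union bound.


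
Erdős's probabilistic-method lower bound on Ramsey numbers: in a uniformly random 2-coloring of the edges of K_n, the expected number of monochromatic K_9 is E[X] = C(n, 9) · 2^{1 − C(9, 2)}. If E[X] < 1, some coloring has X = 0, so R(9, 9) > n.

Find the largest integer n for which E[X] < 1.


We need C(n, 9) · 2^{1 − 36} < 1, i.e. C(n, 9) < 2^{36 − 1} = 34359738368.
Check values of n near the boundary:
  n = 60: C(60, 9) = 14783142660; 14783142660 < 34359738368? YES
  n = 61: C(61, 9) = 17341763505; 17341763505 < 34359738368? YES
  n = 62: C(62, 9) = 20286591270; 20286591270 < 34359738368? YES
  n = 63: C(63, 9) = 23667689815; 23667689815 < 34359738368? YES
  n = 64: C(64, 9) = 27540584512; 27540584512 < 34359738368? YES
  n = 65: C(65, 9) = 31966749880; 31966749880 < 34359738368? YES
  n = 66: C(66, 9) = 37014131440; 37014131440 < 34359738368? NO
  n = 67: C(67, 9) = 42757703560; 42757703560 < 34359738368? NO
The largest n with C(n, 9) < 34359738368 is n = 65 (where E[X] = 3995843735/4294967296 ≈ 0.9304). Hence R(9, 9) > 65, i.e. R(9, 9) ≥ 66.

Largest n = 65; hence R(9, 9) > 65.


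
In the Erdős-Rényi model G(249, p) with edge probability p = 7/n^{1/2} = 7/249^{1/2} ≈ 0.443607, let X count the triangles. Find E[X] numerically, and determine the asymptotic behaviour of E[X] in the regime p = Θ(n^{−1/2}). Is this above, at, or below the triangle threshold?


Number of potential triangles: C(249, 3) = 2542124.
Each occurs with probability p³ ≈ (0.443607)³ ≈ 8.72961518e-02.
By linearity: E[X] = C(249, 3)·p³ ≈ 2542124 · 8.72961518e-02 ≈ 221917.642545.
Since α = 1/2 < 1, p = c/n^{1/2} ≫ 1/n is above the triangle threshold p ~ 1/n. Asymptotically E[X] ~ (c³/6)·n^{3(1−α)} = (7³/6)·n^{1.5} → ∞; triangles are abundant w.h.p.

E[X] ≈ 221917.642545; in regime p = Θ(1/n^{1/2}) E[X] diverges (above the triangle threshold p ~ 1/n).


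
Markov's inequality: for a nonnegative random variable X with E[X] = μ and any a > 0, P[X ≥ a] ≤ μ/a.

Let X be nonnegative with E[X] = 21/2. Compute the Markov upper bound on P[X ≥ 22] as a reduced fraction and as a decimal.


μ = E[X] = 21/2, a = 22.
Markov: P[X ≥ 22] ≤ μ/a = (21/2)/22 = 21/44.
Numerically: ≈ 0.477273.
(Since a = 22 > μ = 10.500000, the bound 21/44 is < 1 and informative.)

P[X ≥ 22] ≤ 21/44 ≈ 0.477273.


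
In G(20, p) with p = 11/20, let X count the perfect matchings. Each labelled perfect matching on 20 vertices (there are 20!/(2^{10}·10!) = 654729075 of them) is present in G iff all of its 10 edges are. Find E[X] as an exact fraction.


K_20 has 20!/(2^{10}·10!) = 654729075 labelled perfect matchings.
For each such perfect matching H, let X_H = 1 if all 10 edges of H are present in G. Then P[X_H = 1] = p^{10} = (11/20)^{10} = 25937424601/10240000000000.
Summing the indicators: E[X] = Σ_H E[X_H] = 654729075 · p^{10} = 654729075 · 25937424601/10240000000000 = 679279440675798963/409600000000.
Numerically: E[X] ≈ 1.658e+06.

E[X] = 654729075 · (11/20)^{10} = 679279440675798963/409600000000 ≈ 1.658e+06.


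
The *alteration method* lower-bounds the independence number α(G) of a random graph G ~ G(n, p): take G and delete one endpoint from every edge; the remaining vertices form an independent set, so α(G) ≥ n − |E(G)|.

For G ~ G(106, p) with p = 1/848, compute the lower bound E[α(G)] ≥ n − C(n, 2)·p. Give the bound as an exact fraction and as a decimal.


E[|E(G)|] = C(106, 2)·p = 5565 · (1/848) = 105/16.
E[α(G)] ≥ n − E[|E(G)|] = 106 − 105/16 = 1591/16.
Numerically: ≈ 99.4375.
(This is only a lower bound; the true E[α(G)] may be larger.)

E[α(G)] ≥ 1591/16 ≈ 99.4375.


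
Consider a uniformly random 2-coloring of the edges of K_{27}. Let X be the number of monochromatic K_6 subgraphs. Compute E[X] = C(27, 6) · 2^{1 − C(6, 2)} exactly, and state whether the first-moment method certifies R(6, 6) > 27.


E[X] = C(27, 6) · 2^{1 − 15} = 296010 · 2^{−14} = 296010/16384.
As a reduced fraction: E[X] = 148005/8192 ≈ 18.0670.
Is E[X] < 1? NO.
Since E[X] ≥ 1, the first-moment bound is inconclusive at n = 27; it does NOT by itself certify R(6, 6) > 27.

E[X] = 148005/8192 ≈ 18.0670; E[X] ≥ 1; first-moment method inconclusive here.


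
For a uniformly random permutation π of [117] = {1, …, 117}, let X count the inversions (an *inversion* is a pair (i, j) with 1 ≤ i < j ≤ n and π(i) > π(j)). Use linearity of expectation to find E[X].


Write X = Σ X_I over the C(117, 2) = 6786 pairs i < j, with X_I the indicator of one inversion.
There are 6786 indicators.
For each fixed pair i < j, the values π(i) and π(j) are two distinct elements of {1, …, 117} in uniformly random order; by symmetry P[π(i) > π(j)] = 1/2.
By linearity: E[X] = 6786 · (1/2) = C(117, 2) · (1/2) = 6786/2 = 3393 ≈ 3393.0000.

E[X] = 3393 = 3393.0000.


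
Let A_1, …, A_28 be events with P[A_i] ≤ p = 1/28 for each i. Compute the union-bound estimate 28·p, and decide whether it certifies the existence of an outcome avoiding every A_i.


Union bound: P[∪_{i=1}^{28} A_i] ≤ Σ_i P[A_i] ≤ 28·p = 28·(1/28) = 1.
Numerically: 1 ≈ 1.000.
Is 1 < 1? NO.
Since the bound 1 is ≥ 1, the union bound is uninformative here; it does NOT by itself certify existence.

28·p = 1 ≈ 1.000; existence NOT certified by the union bound.


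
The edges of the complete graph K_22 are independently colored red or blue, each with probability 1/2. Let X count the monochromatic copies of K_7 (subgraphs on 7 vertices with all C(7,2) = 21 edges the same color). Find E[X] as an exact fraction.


Let X = Σ_S X_S over the C(22, 7) = 170544 subsets S of size 7, where X_S = 1 if the K_7 on S is monochromatic.
For a fixed S, the K_7 on S has C(7, 2) = 21 edges. P[all 21 edges red] = (1/2)^21, and likewise for blue, so P[monochromatic] = 2·(1/2)^21 = 2^{1 − 21} = 1/1048576.
By linearity: E[X] = C(22, 7) · 2^{1 − 21} = 170544 · 1/1048576 = 10659/65536.
Numerically: E[X] ≈ 0.162643.

E[X] = C(22,7)·2^(1−C(7,2)) = 10659/65536 ≈ 0.162643.


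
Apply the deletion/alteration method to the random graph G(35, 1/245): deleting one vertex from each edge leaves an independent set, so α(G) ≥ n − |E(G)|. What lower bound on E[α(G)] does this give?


E[|E(G)|] = C(35, 2)·p = 595 · (1/245) = 17/7.
E[α(G)] ≥ n − E[|E(G)|] = 35 − 17/7 = 228/7.
Numerically: ≈ 32.5714.
(This is only a lower bound; the true E[α(G)] may be larger.)

E[α(G)] ≥ 228/7 ≈ 32.5714.


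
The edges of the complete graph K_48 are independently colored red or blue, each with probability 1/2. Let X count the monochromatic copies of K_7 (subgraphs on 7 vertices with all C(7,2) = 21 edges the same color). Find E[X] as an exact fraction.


Let X = Σ_S X_S over the C(48, 7) = 73629072 subsets S of size 7, where X_S = 1 if the K_7 on S is monochromatic.
For a fixed S, the K_7 on S has C(7, 2) = 21 edges. P[all 21 edges red] = (1/2)^21, and likewise for blue, so P[monochromatic] = 2·(1/2)^21 = 2^{1 − 21} = 1/1048576.
By linearity of expectation: E[X] = C(48, 7) · 2^{1 − 21} = 73629072 · 1/1048576 = 4601817/65536.
Numerically: E[X] ≈ 70.2182.

E[X] = C(48,7)·2^(1−C(7,2)) = 4601817/65536 ≈ 70.2182.


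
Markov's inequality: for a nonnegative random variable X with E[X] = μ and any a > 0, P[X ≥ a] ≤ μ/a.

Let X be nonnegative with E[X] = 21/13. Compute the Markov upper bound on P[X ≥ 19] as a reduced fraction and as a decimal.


μ = E[X] = 21/13, a = 19.
Markov: P[X ≥ 19] ≤ μ/a = (21/13)/19 = 21/247.
Numerically: ≈ 0.085020.
(Since a = 19 > μ = 1.615385, the bound 21/247 is < 1 and informative.)

P[X ≥ 19] ≤ 21/247 ≈ 0.085020.


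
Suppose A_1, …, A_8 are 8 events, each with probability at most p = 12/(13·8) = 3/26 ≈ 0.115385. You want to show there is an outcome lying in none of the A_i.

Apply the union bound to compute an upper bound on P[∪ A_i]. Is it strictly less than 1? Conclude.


Union bound: P[∪_{i=1}^{8} A_i] ≤ Σ_i P[A_i] ≤ 8·p = 8·(3/26) = 12/13.
Numerically: 12/13 ≈ 0.923077.
Is 12/13 < 1? YES.
Since P[∪ A_i] ≤ 12/13 < 1, the complement has P[∩ A_i^c] ≥ 1 − 12/13 = 1/13 > 0, so some outcome avoids every A_i.

8·p = 12/13 ≈ 0.923077; existence CERTIFIED by the union bound.


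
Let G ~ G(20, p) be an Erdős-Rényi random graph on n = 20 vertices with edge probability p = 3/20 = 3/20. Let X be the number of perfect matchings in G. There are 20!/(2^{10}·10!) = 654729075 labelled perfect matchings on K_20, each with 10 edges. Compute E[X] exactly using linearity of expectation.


K_20 has 20!/(2^{10}·10!) = 654729075 labelled perfect matchings.
For each such perfect matching H, let X_H = 1 if all 10 edges of H are present in G. Then P[X_H = 1] = p^{10} = (3/20)^{10} = 59049/10240000000000.
By linearity: E[X] = Σ_H E[X_H] = 654729075 · p^{10} = 654729075 · 59049/10240000000000 = 1546443885987/409600000000.
Numerically: E[X] ≈ 3.78.

E[X] = 654729075 · (3/20)^{10} = 1546443885987/409600000000 ≈ 3.78.


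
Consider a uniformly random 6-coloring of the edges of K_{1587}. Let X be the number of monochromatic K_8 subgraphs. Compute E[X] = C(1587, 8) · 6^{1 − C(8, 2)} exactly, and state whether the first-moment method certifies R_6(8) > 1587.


E[X] = C(1587, 8) · 6^{1 − 28} = 980438554550826798570 · 6^{−27} = 980438554550826798570/1023490369077469249536.
As a reduced fraction: E[X] = 54468808586157044365/56860576059859402752 ≈ 0.95794.
Is E[X] < 1? YES.
Since E[X] < 1, there exists a 6-coloring of K_{1587} with no monochromatic K_8; hence R_6(8) > 1587.

E[X] = 54468808586157044365/56860576059859402752 ≈ 0.95794; E[X] < 1, so R_6(8) > 1587.


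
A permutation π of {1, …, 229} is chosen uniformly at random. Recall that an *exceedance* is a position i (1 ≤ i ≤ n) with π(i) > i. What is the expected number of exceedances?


Write X = Σ_{i=1}^{229} X_i, where X_i = 1_{π(i) > i}.
For each fixed i, π(i) is uniform over {1, …, 229} (marginal of a uniform permutation), so P[π(i) > i] = (n − i)/n. Summing: Σ_{i=1}^{229} (n − i)/n = (0 + 1 + … + 228)/229 = 229(229 − 1)/(2·229) = (229 − 1)/2.
Hence E[X] = Σ_{i=1}^{229} (229 − i)/229 = 114 ≈ 114.000000.

E[X] = 114 = 114.000000.


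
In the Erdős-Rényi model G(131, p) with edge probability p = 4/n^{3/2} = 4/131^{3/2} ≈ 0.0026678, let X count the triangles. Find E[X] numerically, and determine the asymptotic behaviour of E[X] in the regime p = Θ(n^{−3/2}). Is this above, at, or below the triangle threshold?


Number of potential triangles: C(131, 3) = 366145.
Each occurs with probability p³ ≈ (0.0026678)³ ≈ 1.89871221e-08.
By linearity: E[X] = C(131, 3)·p³ ≈ 366145 · 1.89871221e-08 ≈ 0.006952.
Since α = 3/2 > 1, p = c/n^{3/2} = o(1/n) is below the triangle threshold p ~ 1/n. Asymptotically E[X] ~ (c³/6)·n^{3(1−α)} = (4³/6)·n^{-1.5} → 0, so by Markov's inequality G has no triangles w.h.p.

E[X] ≈ 0.006952; in regime p = Θ(1/n^{3/2}) E[X] tends to 0 (below the triangle threshold p ~ 1/n).


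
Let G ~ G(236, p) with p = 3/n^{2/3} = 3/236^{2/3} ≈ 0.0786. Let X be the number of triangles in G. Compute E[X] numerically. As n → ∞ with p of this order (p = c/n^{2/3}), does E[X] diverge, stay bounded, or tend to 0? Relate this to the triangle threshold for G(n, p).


Number of potential triangles: C(236, 3) = 2162940.
Each occurs with probability p³ ≈ (0.0786)³ ≈ 4.84774e-04.
By linearity: E[X] = C(236, 3)·p³ ≈ 2162940 · 4.84774e-04 ≈ 1048.538.
Since α = 2/3 < 1, p = c/n^{2/3} ≫ 1/n is above the triangle threshold p ~ 1/n. Asymptotically E[X] ~ (c³/6)·n^{3(1−α)} = (3³/6)·n^{1} → ∞; triangles are abundant w.h.p.

E[X] ≈ 1048.538; in regime p = Θ(1/n^{2/3}) E[X] diverges (above the triangle threshold p ~ 1/n).


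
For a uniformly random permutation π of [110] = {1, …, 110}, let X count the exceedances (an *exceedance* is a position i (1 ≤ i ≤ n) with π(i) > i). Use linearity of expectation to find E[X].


Write X = Σ_{i=1}^{110} X_i, where X_i = 1_{π(i) > i}.
For each fixed i, π(i) is uniform over {1, …, 110} (marginal of a uniform permutation), so P[π(i) > i] = (n − i)/n. Summing: Σ_{i=1}^{110} (n − i)/n = (0 + 1 + … + 109)/110 = 110(110 − 1)/(2·110) = (110 − 1)/2.
Hence E[X] = Σ_{i=1}^{110} (110 − i)/110 = 109/2 ≈ 54.5000.

E[X] = 109/2 = 54.5000.


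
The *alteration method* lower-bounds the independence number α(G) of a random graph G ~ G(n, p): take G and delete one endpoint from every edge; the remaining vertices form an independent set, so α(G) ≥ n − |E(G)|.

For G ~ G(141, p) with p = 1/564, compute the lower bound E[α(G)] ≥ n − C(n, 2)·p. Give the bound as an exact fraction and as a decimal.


E[|E(G)|] = C(141, 2)·p = 9870 · (1/564) = 35/2.
E[α(G)] ≥ n − E[|E(G)|] = 141 − 35/2 = 247/2.
Numerically: ≈ 123.500000.
(This is only a lower bound; the true E[α(G)] may be larger.)

E[α(G)] ≥ 247/2 ≈ 123.500000.


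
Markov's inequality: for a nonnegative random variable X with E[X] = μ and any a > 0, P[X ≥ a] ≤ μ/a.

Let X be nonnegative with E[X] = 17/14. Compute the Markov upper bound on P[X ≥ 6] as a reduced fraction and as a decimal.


μ = E[X] = 17/14, a = 6.
Markov: P[X ≥ 6] ≤ μ/a = (17/14)/6 = 17/84.
Numerically: ≈ 0.2024.
(Since a = 6 > μ = 1.2143, the bound 17/84 is < 1 and informative.)

P[X ≥ 6] ≤ 17/84 ≈ 0.2024.


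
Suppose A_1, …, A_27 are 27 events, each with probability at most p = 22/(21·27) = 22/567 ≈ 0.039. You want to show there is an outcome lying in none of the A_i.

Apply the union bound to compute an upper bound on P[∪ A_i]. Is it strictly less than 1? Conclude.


Union bound: P[∪_{i=1}^{27} A_i] ≤ Σ_i P[A_i] ≤ 27·p = 27·(22/567) = 22/21.
Numerically: 22/21 ≈ 1.048.
Is 22/21 < 1? NO.
Since the bound 22/21 is ≥ 1, the union bound is uninformative here; it does NOT by itself certify existence.

27·p = 22/21 ≈ 1.048; existence NOT certified by the union bound.


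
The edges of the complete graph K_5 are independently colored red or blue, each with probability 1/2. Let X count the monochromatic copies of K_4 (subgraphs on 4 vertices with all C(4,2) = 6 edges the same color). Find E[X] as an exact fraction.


Let X = Σ_S X_S over the C(5, 4) = 5 subsets S of size 4, where X_S = 1 if the K_4 on S is monochromatic.
For a fixed S, the K_4 on S has C(4, 2) = 6 edges. P[all 6 edges red] = (1/2)^6, and likewise for blue, so P[monochromatic] = 2·(1/2)^6 = 2^{1 − 6} = 1/32.
Summing: E[X] = C(5, 4) · 2^{1 − 6} = 5 · 1/32 = 5/32.
Numerically: E[X] ≈ 0.1562.

E[X] = C(5,4)·2^(1−C(4,2)) = 5/32 ≈ 0.1562.


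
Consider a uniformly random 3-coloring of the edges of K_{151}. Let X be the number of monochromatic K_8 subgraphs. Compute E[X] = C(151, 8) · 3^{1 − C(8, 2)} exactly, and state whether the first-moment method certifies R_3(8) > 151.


E[X] = C(151, 8) · 3^{1 − 28} = 5551321138650 · 3^{−27} = 5551321138650/7625597484987.
As a reduced fraction: E[X] = 616813459850/847288609443 ≈ 0.72799.
Is E[X] < 1? YES.
Since E[X] < 1, there exists a 3-coloring of K_{151} with no monochromatic K_8; hence R_3(8) > 151.

E[X] = 616813459850/847288609443 ≈ 0.72799; E[X] < 1, so R_3(8) > 151.
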